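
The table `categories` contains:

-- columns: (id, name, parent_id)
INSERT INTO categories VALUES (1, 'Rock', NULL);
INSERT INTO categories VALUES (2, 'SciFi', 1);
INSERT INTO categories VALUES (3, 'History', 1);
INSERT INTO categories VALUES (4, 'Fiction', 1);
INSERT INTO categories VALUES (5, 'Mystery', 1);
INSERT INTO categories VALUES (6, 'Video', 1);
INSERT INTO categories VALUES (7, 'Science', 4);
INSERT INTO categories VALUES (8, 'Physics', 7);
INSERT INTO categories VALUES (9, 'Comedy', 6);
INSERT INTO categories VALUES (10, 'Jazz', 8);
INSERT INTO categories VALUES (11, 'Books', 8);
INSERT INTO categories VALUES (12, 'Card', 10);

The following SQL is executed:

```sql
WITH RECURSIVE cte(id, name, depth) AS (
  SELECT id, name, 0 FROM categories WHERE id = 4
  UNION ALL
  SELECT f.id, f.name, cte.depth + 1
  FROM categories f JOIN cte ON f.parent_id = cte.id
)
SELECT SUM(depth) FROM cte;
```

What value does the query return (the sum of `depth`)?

Base: id=4 (Fiction) at depth 0.
Iteration 1: rows with parent_id in {4} -> Science (id 7, depth 1).
Iteration 2: rows with parent_id in {7} -> Physics (id 8, depth 2).
Iteration 3: rows with parent_id in {8} -> Jazz (id 10, depth 3), Books (id 11, depth 3).
Iteration 4: rows with parent_id in {10,11} -> Card (id 12, depth 4).
Iteration 5: no rows with parent_id in {12}; recursion stops.
SUM(depth) = 0 + 1 + 2 + 3 + 3 + 4 = 13.

13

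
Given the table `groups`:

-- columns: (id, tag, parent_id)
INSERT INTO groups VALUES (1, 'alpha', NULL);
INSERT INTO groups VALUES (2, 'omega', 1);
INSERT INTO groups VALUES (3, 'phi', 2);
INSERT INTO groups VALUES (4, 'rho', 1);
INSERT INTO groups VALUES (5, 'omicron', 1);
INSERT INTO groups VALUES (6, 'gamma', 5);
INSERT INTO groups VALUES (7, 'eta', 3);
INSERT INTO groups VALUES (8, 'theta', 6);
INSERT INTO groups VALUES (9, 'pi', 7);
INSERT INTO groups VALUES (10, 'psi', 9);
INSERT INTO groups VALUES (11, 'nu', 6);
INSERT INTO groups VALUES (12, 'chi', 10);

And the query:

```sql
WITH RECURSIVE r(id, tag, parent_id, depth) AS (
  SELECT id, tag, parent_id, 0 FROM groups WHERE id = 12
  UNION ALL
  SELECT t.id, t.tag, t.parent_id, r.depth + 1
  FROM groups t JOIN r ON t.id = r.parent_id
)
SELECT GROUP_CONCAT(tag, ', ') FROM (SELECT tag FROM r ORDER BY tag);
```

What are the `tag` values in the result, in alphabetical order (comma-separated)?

Base: id=12 (chi), parent_id=10, depth 0.
Iteration 1: join on id=10 -> psi (id 10, parent_id=9, depth 1).
Iteration 2: join on id=9 -> pi (id 9, parent_id=7, depth 2).
Iteration 3: join on id=7 -> eta (id 7, parent_id=3, depth 3).
Iteration 4: join on id=3 -> phi (id 3, parent_id=2, depth 4).
Iteration 5: join on id=2 -> omega (id 2, parent_id=1, depth 5).
Iteration 6: join on id=1 -> alpha (id 1, parent_id=NULL, depth 6).
Iteration 7: parent_id is NULL; no match; recursion stops.

alpha, chi, eta, omega, phi, pi, psi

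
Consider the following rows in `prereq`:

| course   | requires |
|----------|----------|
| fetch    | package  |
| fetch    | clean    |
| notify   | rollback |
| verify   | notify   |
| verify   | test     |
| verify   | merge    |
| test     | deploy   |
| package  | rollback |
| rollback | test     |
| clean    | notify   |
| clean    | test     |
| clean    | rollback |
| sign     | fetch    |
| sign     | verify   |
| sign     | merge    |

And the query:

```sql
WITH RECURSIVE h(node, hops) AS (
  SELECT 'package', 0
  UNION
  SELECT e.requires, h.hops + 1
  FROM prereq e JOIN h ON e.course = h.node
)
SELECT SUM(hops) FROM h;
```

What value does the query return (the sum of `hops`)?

6

Base: (package, hops=0).
Iteration 1: edges from {package} -> (rollback, hops=1).
Iteration 2: edges from {rollback} -> (test, hops=2).
Iteration 3: edges from {test} -> (deploy, hops=3).
Iteration 4: no outgoing edges from {deploy}; recursion stops.
SUM(hops) = 0 + 1 + 2 + 3 = 6.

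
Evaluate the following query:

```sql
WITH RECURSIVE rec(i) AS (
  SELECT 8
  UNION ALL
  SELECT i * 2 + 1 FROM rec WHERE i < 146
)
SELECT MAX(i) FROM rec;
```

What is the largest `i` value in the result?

287

Base: i=8.
Iteration 1: 8 < 146 holds -> i = 8 * 2 + 1 = 17.
Iteration 2: 17 < 146 holds -> i = 17 * 2 + 1 = 35.
Iteration 3: 35 < 146 holds -> i = 35 * 2 + 1 = 71.
Iteration 4: 71 < 146 holds -> i = 71 * 2 + 1 = 143.
Iteration 5: 143 < 146 holds -> i = 143 * 2 + 1 = 287.
Iteration 6: 287 < 146 fails; recursion stops.
i values: 8, 17, 35, 71, 143, 287; the maximum is 287.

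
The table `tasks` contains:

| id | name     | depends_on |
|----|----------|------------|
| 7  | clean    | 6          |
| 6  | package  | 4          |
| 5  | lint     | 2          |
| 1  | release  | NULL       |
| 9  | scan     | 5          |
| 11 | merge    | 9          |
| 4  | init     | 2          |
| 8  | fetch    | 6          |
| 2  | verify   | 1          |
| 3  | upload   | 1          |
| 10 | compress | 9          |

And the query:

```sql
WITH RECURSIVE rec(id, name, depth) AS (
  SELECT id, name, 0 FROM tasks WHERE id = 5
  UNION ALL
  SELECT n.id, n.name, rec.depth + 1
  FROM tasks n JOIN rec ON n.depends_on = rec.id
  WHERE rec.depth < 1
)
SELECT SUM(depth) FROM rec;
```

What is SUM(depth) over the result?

1

Base: id=5 (lint) at depth 0.
Iteration 1: rows with depends_on in {5} -> scan (id 9, depth 1).
Iteration 2: depth < 1 fails for all current rows; recursion stops.
SUM(depth) = 0 + 1 = 1.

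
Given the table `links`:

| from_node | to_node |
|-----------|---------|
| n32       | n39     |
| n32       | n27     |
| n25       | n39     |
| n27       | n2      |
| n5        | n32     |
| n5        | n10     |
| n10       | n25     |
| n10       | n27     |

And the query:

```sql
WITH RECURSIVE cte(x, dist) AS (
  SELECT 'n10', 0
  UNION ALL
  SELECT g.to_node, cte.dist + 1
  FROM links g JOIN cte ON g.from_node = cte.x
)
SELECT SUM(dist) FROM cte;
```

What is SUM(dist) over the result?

6

Base: (n10, dist=0).
Iteration 1: edges from {n10} -> (n25, dist=1), (n27, dist=1).
Iteration 2: edges from {n25,n27} -> (n2, dist=2), (n39, dist=2).
Iteration 3: no outgoing edges from {n2,n39}; recursion stops.
SUM(dist) = 0 + 1 + 1 + 2 + 2 = 6.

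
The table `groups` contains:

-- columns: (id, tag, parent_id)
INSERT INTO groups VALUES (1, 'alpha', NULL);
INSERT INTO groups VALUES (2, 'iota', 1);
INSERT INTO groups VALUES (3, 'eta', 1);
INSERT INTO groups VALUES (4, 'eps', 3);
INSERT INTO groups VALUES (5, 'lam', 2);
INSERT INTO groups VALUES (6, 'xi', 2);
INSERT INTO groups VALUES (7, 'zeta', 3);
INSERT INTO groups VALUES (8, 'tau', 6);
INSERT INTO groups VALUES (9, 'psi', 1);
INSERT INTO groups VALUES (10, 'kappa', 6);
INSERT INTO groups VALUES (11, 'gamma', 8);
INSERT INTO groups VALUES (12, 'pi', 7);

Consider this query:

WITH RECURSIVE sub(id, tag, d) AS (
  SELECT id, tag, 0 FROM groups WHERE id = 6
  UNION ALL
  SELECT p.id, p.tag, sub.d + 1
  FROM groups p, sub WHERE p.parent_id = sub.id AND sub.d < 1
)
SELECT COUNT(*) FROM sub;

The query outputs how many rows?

Base: id=6 (xi) at d 0.
Iteration 1: rows with parent_id in {6} -> tau (id 8, d 1), kappa (id 10, d 1).
Iteration 2: d < 1 fails for all current rows; recursion stops.
Total rows emitted: 3.

3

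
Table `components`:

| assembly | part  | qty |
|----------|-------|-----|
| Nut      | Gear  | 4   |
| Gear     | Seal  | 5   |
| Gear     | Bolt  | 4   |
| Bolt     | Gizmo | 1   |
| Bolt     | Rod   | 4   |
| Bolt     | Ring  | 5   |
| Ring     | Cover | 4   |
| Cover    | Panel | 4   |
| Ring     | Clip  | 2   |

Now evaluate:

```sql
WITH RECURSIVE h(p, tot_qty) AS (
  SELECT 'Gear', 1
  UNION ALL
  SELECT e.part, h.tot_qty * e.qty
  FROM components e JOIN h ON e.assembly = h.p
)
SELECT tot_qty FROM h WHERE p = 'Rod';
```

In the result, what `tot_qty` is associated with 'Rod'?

Base: (Gear, tot_qty=1).
Iteration 1: components of {Gear} -> Bolt = 1*4 = 4, Seal = 1*5 = 5.
Iteration 2: components of {Bolt,Seal} -> Gizmo = 4*1 = 4, Ring = 4*5 = 20, Rod = 4*4 = 16.
Iteration 3: components of {Gizmo,Ring,Rod} -> Clip = 20*2 = 40, Cover = 20*4 = 80.
Iteration 4: components of {Clip,Cover} -> Panel = 80*4 = 320.
Iteration 5: no further components; recursion stops.

16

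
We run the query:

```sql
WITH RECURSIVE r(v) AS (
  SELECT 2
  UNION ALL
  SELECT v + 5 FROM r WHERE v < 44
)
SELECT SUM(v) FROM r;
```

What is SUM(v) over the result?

245

Base: v=2.
Iteration 1: 2 < 44 holds -> v = 2 + 5 = 7.
Iteration 2: 7 < 44 holds -> v = 7 + 5 = 12.
Iteration 3: 12 < 44 holds -> v = 12 + 5 = 17.
Iteration 4: 17 < 44 holds -> v = 17 + 5 = 22.
Iteration 5: 22 < 44 holds -> v = 22 + 5 = 27.
Iteration 6: 27 < 44 holds -> v = 27 + 5 = 32.
Iteration 7: 32 < 44 holds -> v = 32 + 5 = 37.
Iteration 8: 37 < 44 holds -> v = 37 + 5 = 42.
Iteration 9: 42 < 44 holds -> v = 42 + 5 = 47.
Iteration 10: 47 < 44 fails; recursion stops.
SUM(v) = 2 + 7 + 12 + 17 + 22 + 27 + 32 + 37 + 42 + 47 = 245.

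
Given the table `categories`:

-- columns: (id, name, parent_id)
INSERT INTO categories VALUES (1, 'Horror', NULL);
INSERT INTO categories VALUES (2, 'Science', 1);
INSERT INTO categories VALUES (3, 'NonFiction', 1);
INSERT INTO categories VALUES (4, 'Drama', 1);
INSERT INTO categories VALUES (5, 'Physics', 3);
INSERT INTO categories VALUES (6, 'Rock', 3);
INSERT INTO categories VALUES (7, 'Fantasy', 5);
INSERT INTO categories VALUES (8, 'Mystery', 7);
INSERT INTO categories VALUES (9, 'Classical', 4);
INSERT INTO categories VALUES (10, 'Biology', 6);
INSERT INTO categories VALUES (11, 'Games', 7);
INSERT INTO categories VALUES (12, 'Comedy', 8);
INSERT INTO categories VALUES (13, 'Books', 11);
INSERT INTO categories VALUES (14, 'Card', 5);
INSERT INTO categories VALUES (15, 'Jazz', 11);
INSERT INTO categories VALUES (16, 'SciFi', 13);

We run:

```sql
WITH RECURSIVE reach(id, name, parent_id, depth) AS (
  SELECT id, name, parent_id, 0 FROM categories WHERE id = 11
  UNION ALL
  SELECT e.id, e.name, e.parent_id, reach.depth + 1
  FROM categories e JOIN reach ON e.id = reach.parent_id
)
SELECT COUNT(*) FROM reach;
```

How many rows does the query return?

5

Base: id=11 (Games), parent_id=7, depth 0.
Iteration 1: join on id=7 -> Fantasy (id 7, parent_id=5, depth 1).
Iteration 2: join on id=5 -> Physics (id 5, parent_id=3, depth 2).
Iteration 3: join on id=3 -> NonFiction (id 3, parent_id=1, depth 3).
Iteration 4: join on id=1 -> Horror (id 1, parent_id=NULL, depth 4).
Iteration 5: parent_id is NULL; no match; recursion stops.
Total rows emitted: 5.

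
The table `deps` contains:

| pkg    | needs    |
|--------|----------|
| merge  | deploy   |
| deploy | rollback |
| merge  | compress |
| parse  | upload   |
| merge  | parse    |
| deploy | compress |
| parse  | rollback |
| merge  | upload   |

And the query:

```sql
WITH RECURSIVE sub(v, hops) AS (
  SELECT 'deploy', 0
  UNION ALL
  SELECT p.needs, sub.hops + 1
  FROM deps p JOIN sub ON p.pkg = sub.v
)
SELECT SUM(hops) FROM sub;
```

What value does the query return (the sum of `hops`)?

Base: (deploy, hops=0).
Iteration 1: edges from {deploy} -> (compress, hops=1), (rollback, hops=1).
Iteration 2: no outgoing edges from {compress,rollback}; recursion stops.
SUM(hops) = 0 + 1 + 1 = 2.

2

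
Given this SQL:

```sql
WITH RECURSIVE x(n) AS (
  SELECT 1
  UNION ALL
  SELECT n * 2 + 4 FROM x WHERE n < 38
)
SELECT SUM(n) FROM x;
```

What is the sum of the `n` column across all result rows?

Base: n=1.
Iteration 1: 1 < 38 holds -> n = 1 * 2 + 4 = 6.
Iteration 2: 6 < 38 holds -> n = 6 * 2 + 4 = 16.
Iteration 3: 16 < 38 holds -> n = 16 * 2 + 4 = 36.
Iteration 4: 36 < 38 holds -> n = 36 * 2 + 4 = 76.
Iteration 5: 76 < 38 fails; recursion stops.
SUM(n) = 1 + 6 + 16 + 36 + 76 = 135.

135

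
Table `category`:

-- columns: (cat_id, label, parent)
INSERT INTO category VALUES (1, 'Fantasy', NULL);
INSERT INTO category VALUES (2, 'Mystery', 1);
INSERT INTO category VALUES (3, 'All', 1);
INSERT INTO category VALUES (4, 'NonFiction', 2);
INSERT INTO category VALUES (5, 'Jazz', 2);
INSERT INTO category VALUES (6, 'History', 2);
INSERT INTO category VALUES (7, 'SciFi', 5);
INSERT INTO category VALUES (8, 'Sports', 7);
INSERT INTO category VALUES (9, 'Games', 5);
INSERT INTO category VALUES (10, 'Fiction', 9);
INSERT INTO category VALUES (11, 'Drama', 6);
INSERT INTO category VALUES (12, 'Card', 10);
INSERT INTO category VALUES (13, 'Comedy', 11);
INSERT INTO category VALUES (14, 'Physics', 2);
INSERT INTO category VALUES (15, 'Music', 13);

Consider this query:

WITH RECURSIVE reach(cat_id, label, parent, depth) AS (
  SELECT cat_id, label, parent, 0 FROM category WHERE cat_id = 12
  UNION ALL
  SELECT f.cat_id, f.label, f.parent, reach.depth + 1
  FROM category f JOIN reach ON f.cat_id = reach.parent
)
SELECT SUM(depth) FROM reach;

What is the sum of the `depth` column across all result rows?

Base: cat_id=12 (Card), parent=10, depth 0.
Iteration 1: join on cat_id=10 -> Fiction (id 10, parent=9, depth 1).
Iteration 2: join on cat_id=9 -> Games (id 9, parent=5, depth 2).
Iteration 3: join on cat_id=5 -> Jazz (id 5, parent=2, depth 3).
Iteration 4: join on cat_id=2 -> Mystery (id 2, parent=1, depth 4).
Iteration 5: join on cat_id=1 -> Fantasy (id 1, parent=NULL, depth 5).
Iteration 6: parent is NULL; no match; recursion stops.
SUM(depth) = 0 + 1 + 2 + 3 + 4 + 5 = 15.

15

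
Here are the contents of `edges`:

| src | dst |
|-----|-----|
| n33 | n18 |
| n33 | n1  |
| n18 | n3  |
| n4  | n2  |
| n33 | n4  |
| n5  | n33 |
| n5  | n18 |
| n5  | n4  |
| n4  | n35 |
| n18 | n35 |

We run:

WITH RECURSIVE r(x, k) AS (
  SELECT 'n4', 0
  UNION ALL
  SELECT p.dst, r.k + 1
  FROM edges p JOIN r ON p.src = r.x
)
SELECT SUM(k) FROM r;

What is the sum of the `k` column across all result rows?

Base: (n4, k=0).
Iteration 1: edges from {n4} -> (n2, k=1), (n35, k=1).
Iteration 2: no outgoing edges from {n2,n35}; recursion stops.
SUM(k) = 0 + 1 + 1 = 2.

2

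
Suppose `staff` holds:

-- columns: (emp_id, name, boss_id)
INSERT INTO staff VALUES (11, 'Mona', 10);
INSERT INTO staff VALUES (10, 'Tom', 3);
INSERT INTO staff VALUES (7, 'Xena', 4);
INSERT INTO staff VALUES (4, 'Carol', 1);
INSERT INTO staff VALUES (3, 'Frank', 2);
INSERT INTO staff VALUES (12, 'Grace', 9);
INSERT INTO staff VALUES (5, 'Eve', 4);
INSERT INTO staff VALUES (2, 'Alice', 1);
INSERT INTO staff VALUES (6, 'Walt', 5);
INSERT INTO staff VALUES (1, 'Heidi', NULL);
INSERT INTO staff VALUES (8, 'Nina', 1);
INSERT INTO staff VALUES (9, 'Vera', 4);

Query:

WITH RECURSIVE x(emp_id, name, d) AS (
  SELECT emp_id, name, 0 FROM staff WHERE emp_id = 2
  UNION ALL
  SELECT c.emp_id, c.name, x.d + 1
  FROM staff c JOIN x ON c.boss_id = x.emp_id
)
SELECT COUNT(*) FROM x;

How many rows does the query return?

Base: emp_id=2 (Alice) at d 0.
Iteration 1: rows with boss_id in {2} -> Frank (id 3, d 1).
Iteration 2: rows with boss_id in {3} -> Tom (id 10, d 2).
Iteration 3: rows with boss_id in {10} -> Mona (id 11, d 3).
Iteration 4: no rows with boss_id in {11}; recursion stops.
Total rows emitted: 4.

4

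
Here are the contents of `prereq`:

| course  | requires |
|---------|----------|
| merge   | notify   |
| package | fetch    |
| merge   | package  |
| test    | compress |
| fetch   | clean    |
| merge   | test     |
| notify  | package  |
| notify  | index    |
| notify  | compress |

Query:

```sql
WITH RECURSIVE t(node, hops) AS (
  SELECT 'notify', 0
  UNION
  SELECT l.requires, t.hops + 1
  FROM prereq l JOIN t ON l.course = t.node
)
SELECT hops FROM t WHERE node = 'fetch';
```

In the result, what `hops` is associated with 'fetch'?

2

Base: (notify, hops=0).
Iteration 1: edges from {notify} -> (compress, hops=1), (index, hops=1), (package, hops=1).
Iteration 2: edges from {compress,index,package} -> (fetch, hops=2).
Iteration 3: edges from {fetch} -> (clean, hops=3).
Iteration 4: no outgoing edges from {clean}; recursion stops.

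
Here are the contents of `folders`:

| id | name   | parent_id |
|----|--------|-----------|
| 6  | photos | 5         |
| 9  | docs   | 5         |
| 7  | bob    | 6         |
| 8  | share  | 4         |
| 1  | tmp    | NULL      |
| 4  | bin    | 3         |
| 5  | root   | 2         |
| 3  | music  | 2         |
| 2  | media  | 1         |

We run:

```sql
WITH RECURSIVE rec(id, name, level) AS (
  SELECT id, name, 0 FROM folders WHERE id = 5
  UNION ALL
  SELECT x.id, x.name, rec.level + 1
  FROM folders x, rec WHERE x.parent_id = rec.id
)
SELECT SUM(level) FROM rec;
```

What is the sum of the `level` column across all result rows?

4

Base: id=5 (root) at level 0.
Iteration 1: rows with parent_id in {5} -> photos (id 6, level 1), docs (id 9, level 1).
Iteration 2: rows with parent_id in {6,9} -> bob (id 7, level 2).
Iteration 3: no rows with parent_id in {7}; recursion stops.
SUM(level) = 0 + 1 + 1 + 2 = 4.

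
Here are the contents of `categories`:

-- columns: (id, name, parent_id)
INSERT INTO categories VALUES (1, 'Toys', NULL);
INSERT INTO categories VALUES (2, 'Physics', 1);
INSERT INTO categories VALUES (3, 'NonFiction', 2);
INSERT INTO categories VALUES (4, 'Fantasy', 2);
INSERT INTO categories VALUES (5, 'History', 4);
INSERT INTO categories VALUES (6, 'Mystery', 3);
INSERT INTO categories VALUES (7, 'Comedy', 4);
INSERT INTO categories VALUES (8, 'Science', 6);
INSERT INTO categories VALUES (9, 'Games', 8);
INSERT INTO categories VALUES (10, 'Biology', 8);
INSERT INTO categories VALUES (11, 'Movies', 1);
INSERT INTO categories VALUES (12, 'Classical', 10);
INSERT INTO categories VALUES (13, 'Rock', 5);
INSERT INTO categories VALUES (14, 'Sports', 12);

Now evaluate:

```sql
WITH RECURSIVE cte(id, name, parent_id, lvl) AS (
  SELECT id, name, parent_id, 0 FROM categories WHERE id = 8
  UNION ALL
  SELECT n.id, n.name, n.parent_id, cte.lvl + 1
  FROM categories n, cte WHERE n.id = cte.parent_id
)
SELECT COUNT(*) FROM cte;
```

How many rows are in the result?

Base: id=8 (Science), parent_id=6, lvl 0.
Iteration 1: join on id=6 -> Mystery (id 6, parent_id=3, lvl 1).
Iteration 2: join on id=3 -> NonFiction (id 3, parent_id=2, lvl 2).
Iteration 3: join on id=2 -> Physics (id 2, parent_id=1, lvl 3).
Iteration 4: join on id=1 -> Toys (id 1, parent_id=NULL, lvl 4).
Iteration 5: parent_id is NULL; no match; recursion stops.
Total rows emitted: 5.

5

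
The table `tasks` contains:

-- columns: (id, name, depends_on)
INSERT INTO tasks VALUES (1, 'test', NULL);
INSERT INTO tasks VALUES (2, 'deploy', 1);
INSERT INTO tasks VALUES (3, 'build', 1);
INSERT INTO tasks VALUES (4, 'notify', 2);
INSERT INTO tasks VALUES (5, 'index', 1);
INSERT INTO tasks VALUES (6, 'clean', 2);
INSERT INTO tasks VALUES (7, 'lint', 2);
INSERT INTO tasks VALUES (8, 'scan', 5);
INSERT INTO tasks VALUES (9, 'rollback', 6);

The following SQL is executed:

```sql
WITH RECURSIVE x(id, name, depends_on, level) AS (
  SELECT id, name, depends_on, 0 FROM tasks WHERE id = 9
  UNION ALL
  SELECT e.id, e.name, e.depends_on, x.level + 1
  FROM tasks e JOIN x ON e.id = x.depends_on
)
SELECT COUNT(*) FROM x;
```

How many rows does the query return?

4

Base: id=9 (rollback), depends_on=6, level 0.
Iteration 1: join on id=6 -> clean (id 6, depends_on=2, level 1).
Iteration 2: join on id=2 -> deploy (id 2, depends_on=1, level 2).
Iteration 3: join on id=1 -> test (id 1, depends_on=NULL, level 3).
Iteration 4: depends_on is NULL; no match; recursion stops.
Total rows emitted: 4.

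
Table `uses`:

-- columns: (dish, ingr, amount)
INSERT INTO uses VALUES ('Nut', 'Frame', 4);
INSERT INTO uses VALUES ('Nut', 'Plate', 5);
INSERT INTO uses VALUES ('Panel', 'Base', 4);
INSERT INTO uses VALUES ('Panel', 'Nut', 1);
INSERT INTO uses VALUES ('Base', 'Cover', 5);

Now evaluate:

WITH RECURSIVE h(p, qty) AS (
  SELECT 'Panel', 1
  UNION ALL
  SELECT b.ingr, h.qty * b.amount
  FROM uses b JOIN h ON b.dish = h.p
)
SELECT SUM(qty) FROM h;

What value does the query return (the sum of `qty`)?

Base: (Panel, qty=1).
Iteration 1: components of {Panel} -> Base = 1*4 = 4, Nut = 1*1 = 1.
Iteration 2: components of {Base,Nut} -> Cover = 4*5 = 20, Frame = 1*4 = 4, Plate = 1*5 = 5.
Iteration 3: no further components; recursion stops.
SUM(qty) = 1 + 1 + 4 + 5 + 4 + 20 = 35.

35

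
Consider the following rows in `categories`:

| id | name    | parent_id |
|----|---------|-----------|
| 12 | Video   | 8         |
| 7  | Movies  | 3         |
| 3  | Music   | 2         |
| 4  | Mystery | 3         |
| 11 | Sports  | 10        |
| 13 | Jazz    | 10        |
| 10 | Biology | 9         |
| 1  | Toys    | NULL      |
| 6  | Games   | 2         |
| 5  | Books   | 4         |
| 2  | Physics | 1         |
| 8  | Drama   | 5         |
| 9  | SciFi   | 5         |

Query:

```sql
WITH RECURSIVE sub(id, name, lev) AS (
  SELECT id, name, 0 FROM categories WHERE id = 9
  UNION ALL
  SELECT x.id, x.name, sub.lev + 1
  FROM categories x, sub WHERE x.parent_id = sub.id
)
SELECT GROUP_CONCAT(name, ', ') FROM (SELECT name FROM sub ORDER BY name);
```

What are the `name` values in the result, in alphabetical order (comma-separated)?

Base: id=9 (SciFi) at lev 0.
Iteration 1: rows with parent_id in {9} -> Biology (id 10, lev 1).
Iteration 2: rows with parent_id in {10} -> Sports (id 11, lev 2), Jazz (id 13, lev 2).
Iteration 3: no rows with parent_id in {11,13}; recursion stops.

Biology, Jazz, SciFi, Sports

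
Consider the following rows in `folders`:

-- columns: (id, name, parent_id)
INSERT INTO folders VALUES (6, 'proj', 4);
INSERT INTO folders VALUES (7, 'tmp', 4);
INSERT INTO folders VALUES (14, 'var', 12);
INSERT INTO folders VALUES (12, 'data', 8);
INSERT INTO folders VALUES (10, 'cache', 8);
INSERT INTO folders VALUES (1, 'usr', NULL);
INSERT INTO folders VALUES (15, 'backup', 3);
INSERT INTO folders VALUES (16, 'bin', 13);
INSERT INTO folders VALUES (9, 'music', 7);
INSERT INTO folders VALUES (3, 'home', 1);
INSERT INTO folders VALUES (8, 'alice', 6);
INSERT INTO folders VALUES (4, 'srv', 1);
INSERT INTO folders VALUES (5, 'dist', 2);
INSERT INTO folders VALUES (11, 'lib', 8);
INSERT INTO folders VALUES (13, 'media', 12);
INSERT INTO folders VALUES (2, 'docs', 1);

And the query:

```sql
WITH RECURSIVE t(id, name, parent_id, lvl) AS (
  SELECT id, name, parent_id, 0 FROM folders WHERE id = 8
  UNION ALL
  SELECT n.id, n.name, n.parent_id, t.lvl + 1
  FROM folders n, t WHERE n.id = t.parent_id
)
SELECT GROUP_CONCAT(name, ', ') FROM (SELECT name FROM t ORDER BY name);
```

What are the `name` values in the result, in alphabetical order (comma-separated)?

alice, proj, srv, usr

Base: id=8 (alice), parent_id=6, lvl 0.
Iteration 1: join on id=6 -> proj (id 6, parent_id=4, lvl 1).
Iteration 2: join on id=4 -> srv (id 4, parent_id=1, lvl 2).
Iteration 3: join on id=1 -> usr (id 1, parent_id=NULL, lvl 3).
Iteration 4: parent_id is NULL; no match; recursion stops.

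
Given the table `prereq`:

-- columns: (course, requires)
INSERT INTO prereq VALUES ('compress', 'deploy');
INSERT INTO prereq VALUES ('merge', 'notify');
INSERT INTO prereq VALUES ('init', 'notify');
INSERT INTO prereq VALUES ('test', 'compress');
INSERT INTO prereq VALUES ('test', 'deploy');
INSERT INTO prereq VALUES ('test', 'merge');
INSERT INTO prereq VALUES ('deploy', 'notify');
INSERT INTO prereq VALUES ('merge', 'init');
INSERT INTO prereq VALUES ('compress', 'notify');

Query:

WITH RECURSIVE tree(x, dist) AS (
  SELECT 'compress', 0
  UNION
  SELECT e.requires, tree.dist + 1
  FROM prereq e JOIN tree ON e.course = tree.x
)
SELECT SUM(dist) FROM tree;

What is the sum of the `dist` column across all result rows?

4

Base: (compress, dist=0).
Iteration 1: edges from {compress} -> (deploy, dist=1), (notify, dist=1).
Iteration 2: edges from {deploy,notify} -> (notify, dist=2).
Iteration 3: no outgoing edges from {notify}; recursion stops.
SUM(dist) = 0 + 1 + 1 + 2 = 4.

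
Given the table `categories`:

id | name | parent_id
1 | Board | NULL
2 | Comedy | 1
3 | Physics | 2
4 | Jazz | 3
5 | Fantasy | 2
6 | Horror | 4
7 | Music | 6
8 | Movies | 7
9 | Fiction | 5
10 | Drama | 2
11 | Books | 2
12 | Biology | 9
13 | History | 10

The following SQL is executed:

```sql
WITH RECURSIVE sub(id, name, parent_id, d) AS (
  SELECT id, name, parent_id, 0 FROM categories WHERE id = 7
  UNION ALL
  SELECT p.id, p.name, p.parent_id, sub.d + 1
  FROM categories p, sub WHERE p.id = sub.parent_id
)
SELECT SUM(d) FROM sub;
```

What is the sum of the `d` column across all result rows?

15

Base: id=7 (Music), parent_id=6, d 0.
Iteration 1: join on id=6 -> Horror (id 6, parent_id=4, d 1).
Iteration 2: join on id=4 -> Jazz (id 4, parent_id=3, d 2).
Iteration 3: join on id=3 -> Physics (id 3, parent_id=2, d 3).
Iteration 4: join on id=2 -> Comedy (id 2, parent_id=1, d 4).
Iteration 5: join on id=1 -> Board (id 1, parent_id=NULL, d 5).
Iteration 6: parent_id is NULL; no match; recursion stops.
SUM(d) = 0 + 1 + 2 + 3 + 4 + 5 = 15.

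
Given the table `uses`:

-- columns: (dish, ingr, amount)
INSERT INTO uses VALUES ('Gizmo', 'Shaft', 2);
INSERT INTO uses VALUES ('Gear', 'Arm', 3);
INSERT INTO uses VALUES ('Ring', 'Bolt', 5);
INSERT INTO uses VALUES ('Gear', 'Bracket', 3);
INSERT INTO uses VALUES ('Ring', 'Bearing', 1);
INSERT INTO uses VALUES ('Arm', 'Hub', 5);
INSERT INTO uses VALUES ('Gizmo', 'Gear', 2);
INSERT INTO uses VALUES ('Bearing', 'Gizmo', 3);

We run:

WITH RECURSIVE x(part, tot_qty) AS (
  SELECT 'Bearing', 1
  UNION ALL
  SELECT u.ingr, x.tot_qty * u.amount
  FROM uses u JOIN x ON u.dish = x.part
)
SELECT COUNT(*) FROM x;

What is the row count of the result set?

7

Base: (Bearing, tot_qty=1).
Iteration 1: components of {Bearing} -> Gizmo = 1*3 = 3.
Iteration 2: components of {Gizmo} -> Gear = 3*2 = 6, Shaft = 3*2 = 6.
Iteration 3: components of {Gear,Shaft} -> Arm = 6*3 = 18, Bracket = 6*3 = 18.
Iteration 4: components of {Arm,Bracket} -> Hub = 18*5 = 90.
Iteration 5: no further components; recursion stops.
Total rows emitted: 7.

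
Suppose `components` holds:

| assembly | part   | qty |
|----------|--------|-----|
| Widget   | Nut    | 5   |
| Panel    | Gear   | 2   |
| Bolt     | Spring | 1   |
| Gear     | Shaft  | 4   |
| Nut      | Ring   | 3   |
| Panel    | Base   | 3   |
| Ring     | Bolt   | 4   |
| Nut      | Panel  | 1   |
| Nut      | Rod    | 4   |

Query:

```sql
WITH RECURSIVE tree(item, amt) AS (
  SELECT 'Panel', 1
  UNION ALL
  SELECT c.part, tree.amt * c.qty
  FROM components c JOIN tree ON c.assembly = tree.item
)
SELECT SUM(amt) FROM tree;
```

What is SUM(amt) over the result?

Base: (Panel, amt=1).
Iteration 1: components of {Panel} -> Base = 1*3 = 3, Gear = 1*2 = 2.
Iteration 2: components of {Base,Gear} -> Shaft = 2*4 = 8.
Iteration 3: no further components; recursion stops.
SUM(amt) = 1 + 2 + 3 + 8 = 14.

14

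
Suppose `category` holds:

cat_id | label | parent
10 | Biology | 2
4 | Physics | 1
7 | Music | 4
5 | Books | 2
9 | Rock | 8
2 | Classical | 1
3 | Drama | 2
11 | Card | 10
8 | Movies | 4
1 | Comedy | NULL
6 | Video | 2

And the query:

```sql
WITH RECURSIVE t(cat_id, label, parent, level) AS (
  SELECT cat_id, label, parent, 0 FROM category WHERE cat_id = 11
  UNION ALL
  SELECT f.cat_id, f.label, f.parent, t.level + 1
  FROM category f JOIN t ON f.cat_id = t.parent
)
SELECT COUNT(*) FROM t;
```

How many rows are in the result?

Base: cat_id=11 (Card), parent=10, level 0.
Iteration 1: join on cat_id=10 -> Biology (id 10, parent=2, level 1).
Iteration 2: join on cat_id=2 -> Classical (id 2, parent=1, level 2).
Iteration 3: join on cat_id=1 -> Comedy (id 1, parent=NULL, level 3).
Iteration 4: parent is NULL; no match; recursion stops.
Total rows emitted: 4.

4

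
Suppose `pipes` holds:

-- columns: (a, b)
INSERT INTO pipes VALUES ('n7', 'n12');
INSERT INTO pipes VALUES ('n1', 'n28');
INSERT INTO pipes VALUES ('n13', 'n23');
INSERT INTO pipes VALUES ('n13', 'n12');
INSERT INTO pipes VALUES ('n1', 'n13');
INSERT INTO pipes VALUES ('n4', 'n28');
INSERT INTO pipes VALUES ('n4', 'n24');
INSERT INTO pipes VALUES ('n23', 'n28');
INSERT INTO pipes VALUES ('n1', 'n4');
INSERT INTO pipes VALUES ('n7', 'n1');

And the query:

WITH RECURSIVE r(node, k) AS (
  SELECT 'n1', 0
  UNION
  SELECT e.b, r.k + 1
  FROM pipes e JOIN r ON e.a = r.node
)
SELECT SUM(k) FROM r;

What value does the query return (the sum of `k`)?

14

Base: (n1, k=0).
Iteration 1: edges from {n1} -> (n13, k=1), (n28, k=1), (n4, k=1).
Iteration 2: edges from {n13,n28,n4} -> (n12, k=2), (n23, k=2), (n24, k=2), (n28, k=2).
Iteration 3: edges from {n12,n23,n24,n28} -> (n28, k=3).
Iteration 4: no outgoing edges from {n28}; recursion stops.
SUM(k) = 0 + 1 + 1 + 1 + 2 + 2 + 2 + 2 + 3 = 14.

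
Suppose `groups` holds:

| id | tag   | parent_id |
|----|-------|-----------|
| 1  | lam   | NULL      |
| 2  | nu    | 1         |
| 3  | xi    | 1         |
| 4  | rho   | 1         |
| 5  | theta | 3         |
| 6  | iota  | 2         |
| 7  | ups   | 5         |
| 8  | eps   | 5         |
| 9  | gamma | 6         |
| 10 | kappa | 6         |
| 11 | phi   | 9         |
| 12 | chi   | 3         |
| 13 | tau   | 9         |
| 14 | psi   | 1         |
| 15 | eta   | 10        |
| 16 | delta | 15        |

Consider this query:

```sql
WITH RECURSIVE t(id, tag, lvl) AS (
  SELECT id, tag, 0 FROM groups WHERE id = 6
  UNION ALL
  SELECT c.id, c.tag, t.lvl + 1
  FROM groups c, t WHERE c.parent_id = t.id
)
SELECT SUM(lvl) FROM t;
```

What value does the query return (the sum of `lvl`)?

11

Base: id=6 (iota) at lvl 0.
Iteration 1: rows with parent_id in {6} -> gamma (id 9, lvl 1), kappa (id 10, lvl 1).
Iteration 2: rows with parent_id in {9,10} -> phi (id 11, lvl 2), tau (id 13, lvl 2), eta (id 15, lvl 2).
Iteration 3: rows with parent_id in {11,13,15} -> delta (id 16, lvl 3).
Iteration 4: no rows with parent_id in {16}; recursion stops.
SUM(lvl) = 0 + 1 + 1 + 2 + 2 + 2 + 3 = 11.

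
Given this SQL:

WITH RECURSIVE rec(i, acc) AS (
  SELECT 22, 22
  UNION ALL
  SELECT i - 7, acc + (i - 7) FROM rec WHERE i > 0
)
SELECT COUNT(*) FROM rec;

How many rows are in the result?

5

Base: i=22, acc=22.
Iteration 1: 22 > 0 holds -> i = 22 - 7 = 15, acc = 22 + 15 = 37.
Iteration 2: 15 > 0 holds -> i = 15 - 7 = 8, acc = 37 + 8 = 45.
Iteration 3: 8 > 0 holds -> i = 8 - 7 = 1, acc = 45 + 1 = 46.
Iteration 4: 1 > 0 holds -> i = 1 - 7 = -6, acc = 46 + -6 = 40.
Iteration 5: -6 > 0 fails; recursion stops.
Total rows emitted: 5.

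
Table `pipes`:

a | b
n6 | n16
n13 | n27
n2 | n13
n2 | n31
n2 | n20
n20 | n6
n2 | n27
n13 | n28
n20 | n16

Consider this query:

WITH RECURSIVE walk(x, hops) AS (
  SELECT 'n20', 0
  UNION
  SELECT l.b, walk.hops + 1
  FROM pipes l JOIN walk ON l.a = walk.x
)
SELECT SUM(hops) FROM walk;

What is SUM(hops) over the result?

Base: (n20, hops=0).
Iteration 1: edges from {n20} -> (n16, hops=1), (n6, hops=1).
Iteration 2: edges from {n16,n6} -> (n16, hops=2).
Iteration 3: no outgoing edges from {n16}; recursion stops.
SUM(hops) = 0 + 1 + 1 + 2 = 4.

4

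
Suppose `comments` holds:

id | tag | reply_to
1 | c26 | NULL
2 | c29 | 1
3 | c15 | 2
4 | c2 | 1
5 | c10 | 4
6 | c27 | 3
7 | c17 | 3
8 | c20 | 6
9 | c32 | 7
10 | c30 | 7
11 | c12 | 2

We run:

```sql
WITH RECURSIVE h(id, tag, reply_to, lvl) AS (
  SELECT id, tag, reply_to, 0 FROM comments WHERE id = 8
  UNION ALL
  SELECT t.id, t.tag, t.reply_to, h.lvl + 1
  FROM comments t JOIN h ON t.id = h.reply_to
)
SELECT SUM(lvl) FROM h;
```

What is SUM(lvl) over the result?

Base: id=8 (c20), reply_to=6, lvl 0.
Iteration 1: join on id=6 -> c27 (id 6, reply_to=3, lvl 1).
Iteration 2: join on id=3 -> c15 (id 3, reply_to=2, lvl 2).
Iteration 3: join on id=2 -> c29 (id 2, reply_to=1, lvl 3).
Iteration 4: join on id=1 -> c26 (id 1, reply_to=NULL, lvl 4).
Iteration 5: reply_to is NULL; no match; recursion stops.
SUM(lvl) = 0 + 1 + 2 + 3 + 4 = 10.

10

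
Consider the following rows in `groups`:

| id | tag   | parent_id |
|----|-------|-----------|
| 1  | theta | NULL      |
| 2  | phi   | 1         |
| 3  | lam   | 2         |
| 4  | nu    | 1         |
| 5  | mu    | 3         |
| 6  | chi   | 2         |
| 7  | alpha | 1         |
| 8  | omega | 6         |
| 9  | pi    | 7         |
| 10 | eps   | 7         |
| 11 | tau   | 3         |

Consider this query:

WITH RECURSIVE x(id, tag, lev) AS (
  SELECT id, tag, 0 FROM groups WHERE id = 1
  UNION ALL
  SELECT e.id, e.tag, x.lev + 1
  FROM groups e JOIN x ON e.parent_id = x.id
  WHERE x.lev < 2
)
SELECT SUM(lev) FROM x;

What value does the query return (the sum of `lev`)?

11

Base: id=1 (theta) at lev 0.
Iteration 1: rows with parent_id in {1} -> phi (id 2, lev 1), nu (id 4, lev 1), alpha (id 7, lev 1).
Iteration 2: rows with parent_id in {2,4,7} -> lam (id 3, lev 2), chi (id 6, lev 2), pi (id 9, lev 2), eps (id 10, lev 2).
Iteration 3: lev < 2 fails for all current rows; recursion stops.
SUM(lev) = 0 + 1 + 1 + 1 + 2 + 2 + 2 + 2 = 11.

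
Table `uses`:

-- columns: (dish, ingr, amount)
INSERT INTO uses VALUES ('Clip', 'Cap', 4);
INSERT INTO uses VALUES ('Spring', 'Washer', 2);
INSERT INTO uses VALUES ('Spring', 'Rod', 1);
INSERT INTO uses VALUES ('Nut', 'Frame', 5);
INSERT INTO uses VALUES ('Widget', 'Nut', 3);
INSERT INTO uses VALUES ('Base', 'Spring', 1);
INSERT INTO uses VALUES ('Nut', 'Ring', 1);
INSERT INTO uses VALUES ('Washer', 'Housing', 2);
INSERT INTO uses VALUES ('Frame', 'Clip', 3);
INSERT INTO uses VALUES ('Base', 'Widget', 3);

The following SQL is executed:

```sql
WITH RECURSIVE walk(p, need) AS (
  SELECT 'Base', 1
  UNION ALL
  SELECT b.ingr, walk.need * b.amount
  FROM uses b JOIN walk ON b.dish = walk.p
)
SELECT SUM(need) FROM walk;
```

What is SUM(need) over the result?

750

Base: (Base, need=1).
Iteration 1: components of {Base} -> Spring = 1*1 = 1, Widget = 1*3 = 3.
Iteration 2: components of {Spring,Widget} -> Nut = 3*3 = 9, Rod = 1*1 = 1, Washer = 1*2 = 2.
Iteration 3: components of {Nut,Rod,Washer} -> Frame = 9*5 = 45, Housing = 2*2 = 4, Ring = 9*1 = 9.
Iteration 4: components of {Frame,Housing,Ring} -> Clip = 45*3 = 135.
Iteration 5: components of {Clip} -> Cap = 135*4 = 540.
Iteration 6: no further components; recursion stops.
SUM(need) = 1 + 3 + 1 + 9 + 1 + 2 + 45 + 9 + 4 + 135 + 540 = 750.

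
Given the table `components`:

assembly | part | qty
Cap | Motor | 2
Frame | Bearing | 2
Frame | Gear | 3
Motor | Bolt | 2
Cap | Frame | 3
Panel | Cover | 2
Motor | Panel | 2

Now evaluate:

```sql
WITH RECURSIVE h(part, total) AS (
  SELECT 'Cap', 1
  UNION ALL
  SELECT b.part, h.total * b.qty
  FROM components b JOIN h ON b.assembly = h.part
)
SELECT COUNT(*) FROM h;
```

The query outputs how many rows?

Base: (Cap, total=1).
Iteration 1: components of {Cap} -> Frame = 1*3 = 3, Motor = 1*2 = 2.
Iteration 2: components of {Frame,Motor} -> Bearing = 3*2 = 6, Bolt = 2*2 = 4, Gear = 3*3 = 9, Panel = 2*2 = 4.
Iteration 3: components of {Bearing,Bolt,Gear,Panel} -> Cover = 4*2 = 8.
Iteration 4: no further components; recursion stops.
Total rows emitted: 8.

8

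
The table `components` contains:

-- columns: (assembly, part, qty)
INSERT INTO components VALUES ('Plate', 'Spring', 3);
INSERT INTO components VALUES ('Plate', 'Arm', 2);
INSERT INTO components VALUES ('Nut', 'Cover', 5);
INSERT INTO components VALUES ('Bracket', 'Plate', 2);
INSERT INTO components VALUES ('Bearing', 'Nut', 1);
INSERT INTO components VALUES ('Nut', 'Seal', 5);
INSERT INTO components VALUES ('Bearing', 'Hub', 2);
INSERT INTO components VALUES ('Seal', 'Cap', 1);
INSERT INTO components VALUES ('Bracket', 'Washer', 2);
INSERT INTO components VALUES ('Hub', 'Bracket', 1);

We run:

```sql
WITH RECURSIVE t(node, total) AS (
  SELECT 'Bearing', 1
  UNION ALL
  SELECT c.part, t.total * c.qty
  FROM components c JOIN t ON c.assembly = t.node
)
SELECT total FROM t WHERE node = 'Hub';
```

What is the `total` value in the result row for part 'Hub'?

Base: (Bearing, total=1).
Iteration 1: components of {Bearing} -> Hub = 1*2 = 2, Nut = 1*1 = 1.
Iteration 2: components of {Hub,Nut} -> Bracket = 2*1 = 2, Cover = 1*5 = 5, Seal = 1*5 = 5.
Iteration 3: components of {Bracket,Cover,Seal} -> Cap = 5*1 = 5, Plate = 2*2 = 4, Washer = 2*2 = 4.
Iteration 4: components of {Cap,Plate,Washer} -> Arm = 4*2 = 8, Spring = 4*3 = 12.
Iteration 5: no further components; recursion stops.

2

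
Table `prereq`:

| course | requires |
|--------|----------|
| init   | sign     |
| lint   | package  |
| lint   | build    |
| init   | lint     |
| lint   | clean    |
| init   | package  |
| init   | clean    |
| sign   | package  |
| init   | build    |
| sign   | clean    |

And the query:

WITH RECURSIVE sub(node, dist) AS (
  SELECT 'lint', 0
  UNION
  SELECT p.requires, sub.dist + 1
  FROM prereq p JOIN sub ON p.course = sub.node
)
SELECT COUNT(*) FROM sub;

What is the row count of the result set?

4

Base: (lint, dist=0).
Iteration 1: edges from {lint} -> (build, dist=1), (clean, dist=1), (package, dist=1).
Iteration 2: no outgoing edges from {build,clean,package}; recursion stops.
Total rows emitted: 4.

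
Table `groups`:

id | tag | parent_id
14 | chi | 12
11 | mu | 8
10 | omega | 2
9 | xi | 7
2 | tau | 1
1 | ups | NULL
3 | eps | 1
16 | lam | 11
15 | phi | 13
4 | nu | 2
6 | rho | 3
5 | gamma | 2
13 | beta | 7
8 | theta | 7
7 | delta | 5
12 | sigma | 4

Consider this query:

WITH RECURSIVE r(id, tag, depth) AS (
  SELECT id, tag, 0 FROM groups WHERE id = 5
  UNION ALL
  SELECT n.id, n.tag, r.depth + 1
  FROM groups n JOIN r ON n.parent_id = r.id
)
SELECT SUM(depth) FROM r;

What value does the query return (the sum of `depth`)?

17

Base: id=5 (gamma) at depth 0.
Iteration 1: rows with parent_id in {5} -> delta (id 7, depth 1).
Iteration 2: rows with parent_id in {7} -> theta (id 8, depth 2), xi (id 9, depth 2), beta (id 13, depth 2).
Iteration 3: rows with parent_id in {8,9,13} -> mu (id 11, depth 3), phi (id 15, depth 3).
Iteration 4: rows with parent_id in {11,15} -> lam (id 16, depth 4).
Iteration 5: no rows with parent_id in {16}; recursion stops.
SUM(depth) = 0 + 1 + 2 + 2 + 2 + 3 + 3 + 4 = 17.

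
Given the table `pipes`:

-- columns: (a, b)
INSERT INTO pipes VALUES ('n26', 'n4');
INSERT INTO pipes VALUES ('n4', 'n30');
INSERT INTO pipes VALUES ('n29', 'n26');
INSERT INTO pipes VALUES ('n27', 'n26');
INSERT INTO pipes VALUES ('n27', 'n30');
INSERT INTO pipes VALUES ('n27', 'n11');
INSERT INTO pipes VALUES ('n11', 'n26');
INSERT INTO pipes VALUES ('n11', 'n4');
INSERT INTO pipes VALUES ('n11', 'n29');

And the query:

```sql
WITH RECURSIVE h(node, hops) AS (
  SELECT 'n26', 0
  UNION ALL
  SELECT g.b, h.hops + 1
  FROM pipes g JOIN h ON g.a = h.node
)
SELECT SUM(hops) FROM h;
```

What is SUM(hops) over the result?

3

Base: (n26, hops=0).
Iteration 1: edges from {n26} -> (n4, hops=1).
Iteration 2: edges from {n4} -> (n30, hops=2).
Iteration 3: no outgoing edges from {n30}; recursion stops.
SUM(hops) = 0 + 1 + 2 = 3.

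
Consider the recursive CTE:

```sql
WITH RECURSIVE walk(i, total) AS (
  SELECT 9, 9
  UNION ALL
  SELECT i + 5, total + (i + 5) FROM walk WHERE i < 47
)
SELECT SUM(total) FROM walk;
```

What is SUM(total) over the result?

Base: i=9, total=9.
Iteration 1: 9 < 47 holds -> i = 9 + 5 = 14, total = 9 + 14 = 23.
Iteration 2: 14 < 47 holds -> i = 14 + 5 = 19, total = 23 + 19 = 42.
Iteration 3: 19 < 47 holds -> i = 19 + 5 = 24, total = 42 + 24 = 66.
Iteration 4: 24 < 47 holds -> i = 24 + 5 = 29, total = 66 + 29 = 95.
Iteration 5: 29 < 47 holds -> i = 29 + 5 = 34, total = 95 + 34 = 129.
Iteration 6: 34 < 47 holds -> i = 34 + 5 = 39, total = 129 + 39 = 168.
Iteration 7: 39 < 47 holds -> i = 39 + 5 = 44, total = 168 + 44 = 212.
Iteration 8: 44 < 47 holds -> i = 44 + 5 = 49, total = 212 + 49 = 261.
Iteration 9: 49 < 47 fails; recursion stops.
SUM(total) = 9 + 23 + 42 + 66 + 95 + 129 + 168 + 212 + 261 = 1005.

1005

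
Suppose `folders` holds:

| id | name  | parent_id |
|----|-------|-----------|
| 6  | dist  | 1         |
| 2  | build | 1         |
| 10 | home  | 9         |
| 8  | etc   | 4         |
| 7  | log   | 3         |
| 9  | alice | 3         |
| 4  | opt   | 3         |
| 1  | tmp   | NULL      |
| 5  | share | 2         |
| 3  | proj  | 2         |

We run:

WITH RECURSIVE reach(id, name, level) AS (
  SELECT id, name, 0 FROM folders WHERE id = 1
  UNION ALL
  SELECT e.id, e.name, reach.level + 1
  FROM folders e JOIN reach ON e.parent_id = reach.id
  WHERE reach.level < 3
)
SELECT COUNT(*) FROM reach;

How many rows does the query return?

Base: id=1 (tmp) at level 0.
Iteration 1: rows with parent_id in {1} -> build (id 2, level 1), dist (id 6, level 1).
Iteration 2: rows with parent_id in {2,6} -> proj (id 3, level 2), share (id 5, level 2).
Iteration 3: rows with parent_id in {3,5} -> opt (id 4, level 3), log (id 7, level 3), alice (id 9, level 3).
Iteration 4: level < 3 fails for all current rows; recursion stops.
Total rows emitted: 8.

8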